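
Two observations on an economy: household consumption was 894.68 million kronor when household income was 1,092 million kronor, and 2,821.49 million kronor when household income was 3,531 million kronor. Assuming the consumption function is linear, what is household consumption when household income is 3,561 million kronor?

MPC = (2821.49 − 894.68)/(3531 − 1092) = 1926.81/2439 = 0.79
a = 894.68 − 0.79(1092) = 894.68 − 862.68 = 32
C = 32 + 0.79(3561) = 32 + 2813.19 = 2845.19

C = 2845.19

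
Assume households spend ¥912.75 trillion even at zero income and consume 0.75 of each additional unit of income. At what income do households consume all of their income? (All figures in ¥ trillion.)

At break-even, C = Y: 912.75 + 0.75Y = Y
0.25Y = 912.75, so Y = 912.75/0.25 = 3651

Y = 3651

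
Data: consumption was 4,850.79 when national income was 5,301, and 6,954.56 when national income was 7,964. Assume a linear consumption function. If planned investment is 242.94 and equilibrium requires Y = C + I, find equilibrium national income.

Y = 4314

MPC = (6954.56 − 4850.79)/(7964 − 5301) = 2103.77/2663 = 0.79
a = 4850.79 − 0.79(5301) = 663
Equilibrium: Y = 663 + 0.79Y + 242.94
0.21Y = 905.94, so Y = 905.94/0.21 = 4314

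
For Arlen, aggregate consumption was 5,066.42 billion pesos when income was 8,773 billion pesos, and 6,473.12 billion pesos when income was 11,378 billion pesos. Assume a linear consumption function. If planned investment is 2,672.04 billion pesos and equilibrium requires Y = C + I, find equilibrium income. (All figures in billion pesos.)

Y = 6524

MPC = (6473.12 − 5066.42)/(11378 − 8773) = 1406.7/2605 = 0.54
a = 5066.42 − 0.54(8773) = 329
Equilibrium: Y = 329 + 0.54Y + 2672.04
0.46Y = 3001.04, so Y = 3001.04/0.46 = 6524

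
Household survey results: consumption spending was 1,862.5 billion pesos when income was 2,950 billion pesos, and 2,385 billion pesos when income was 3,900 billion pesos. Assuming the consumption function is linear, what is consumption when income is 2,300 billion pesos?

C = 1505

MPC = (2385 − 1862.5)/(3900 − 2950) = 522.5/950 = 0.55
a = 1862.5 − 0.55(2950) = 1862.5 − 1622.5 = 240
C = 240 + 0.55(2300) = 240 + 1265 = 1505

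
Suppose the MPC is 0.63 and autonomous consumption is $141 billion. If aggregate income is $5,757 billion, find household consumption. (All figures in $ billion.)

C = 141 + 0.63(5757) = 141 + 3626.91 = 3767.91

C = 3767.91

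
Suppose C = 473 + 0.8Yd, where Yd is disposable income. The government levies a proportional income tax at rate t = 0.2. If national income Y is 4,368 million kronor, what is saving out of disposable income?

Yd = (1 − 0.2)(4368) = 0.8(4368) = 3494.4
C = 473 + 0.8(3494.4) = 473 + 2795.52 = 3268.52
S = Yd − C = 3494.4 − 3268.52 = 225.88

S = 225.88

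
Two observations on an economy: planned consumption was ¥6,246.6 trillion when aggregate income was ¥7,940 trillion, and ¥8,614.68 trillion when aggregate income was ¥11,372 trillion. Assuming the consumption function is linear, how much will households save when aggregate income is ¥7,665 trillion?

MPC = (8614.68 − 6246.6)/(11372 − 7940) = 2368.08/3432 = 0.69
a = 6246.6 − 0.69(7940) = 6246.6 − 5478.6 = 768
C = 768 + 0.69(7665) = 6056.85
S = 7665 − 6056.85 = 1608.15

S = 1608.15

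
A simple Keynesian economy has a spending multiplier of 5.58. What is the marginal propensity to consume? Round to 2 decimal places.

k = 1/(1 − MPC), so 1 − MPC = 1/k = 1/5.58 = 0.1792
MPC = 1 − 0.1792 = 0.82

MPC = 0.82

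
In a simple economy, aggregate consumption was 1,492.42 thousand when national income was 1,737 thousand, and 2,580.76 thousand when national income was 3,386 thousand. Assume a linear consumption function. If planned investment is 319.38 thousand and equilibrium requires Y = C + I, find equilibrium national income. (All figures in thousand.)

Y = 1957

MPC = (2580.76 − 1492.42)/(3386 − 1737) = 1088.34/1649 = 0.66
a = 1492.42 − 0.66(1737) = 346
Equilibrium: Y = 346 + 0.66Y + 319.38
0.34Y = 665.38, so Y = 665.38/0.34 = 1957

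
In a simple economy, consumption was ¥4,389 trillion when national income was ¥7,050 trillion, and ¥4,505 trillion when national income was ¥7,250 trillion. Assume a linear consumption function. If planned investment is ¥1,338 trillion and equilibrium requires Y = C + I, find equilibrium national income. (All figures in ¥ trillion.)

MPC = (4505 − 4389)/(7250 − 7050) = 116/200 = 0.58
a = 4389 − 0.58(7050) = 300
Equilibrium: Y = 300 + 0.58Y + 1338
0.42Y = 1638, so Y = 1638/0.42 = 3900

Y = 3900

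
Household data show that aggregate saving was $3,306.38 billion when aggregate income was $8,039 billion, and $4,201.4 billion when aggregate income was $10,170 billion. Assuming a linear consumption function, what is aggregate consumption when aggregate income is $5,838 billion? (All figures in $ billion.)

C = 3456.04

MPS = ΔS/ΔY = (4201.4 − 3306.38)/(10170 − 8039) = 895.02/2131 = 0.42
MPC = 1 − MPS = 0.58
Autonomous saving = 3306.38 − 0.42(8039) = -70, so a = 70
C = 70 + 0.58(5838) = 70 + 3386.04 = 3456.04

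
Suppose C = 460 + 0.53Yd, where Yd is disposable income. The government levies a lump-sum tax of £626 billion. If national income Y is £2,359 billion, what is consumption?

C = 1378.49

Yd = Y − T = 2359 − 626 = 1733
C = 460 + 0.53(1733) = 460 + 918.49 = 1378.49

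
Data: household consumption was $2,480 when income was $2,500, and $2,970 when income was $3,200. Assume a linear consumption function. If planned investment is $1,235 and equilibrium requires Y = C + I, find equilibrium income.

Y = 6550

MPC = (2970 − 2480)/(3200 − 2500) = 490/700 = 0.7
a = 2480 − 0.7(2500) = 730
Equilibrium: Y = 730 + 0.7Y + 1235
0.3Y = 1965, so Y = 1965/0.3 = 6550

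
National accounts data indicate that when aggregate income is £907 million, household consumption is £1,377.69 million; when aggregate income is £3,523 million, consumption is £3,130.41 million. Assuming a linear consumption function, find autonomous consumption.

a = 770

MPC = ΔC/ΔY = (3130.41 − 1377.69)/(3523 − 907) = 1752.72/2616 = 0.67
a = C − MPC·Y = 1377.69 − 0.67(907) = 1377.69 − 607.69 = 770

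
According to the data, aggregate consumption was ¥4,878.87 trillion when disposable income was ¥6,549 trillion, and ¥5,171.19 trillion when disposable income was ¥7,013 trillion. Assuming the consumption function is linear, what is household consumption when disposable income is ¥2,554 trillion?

C = 2362.02

MPC = (5171.19 − 4878.87)/(7013 − 6549) = 292.32/464 = 0.63
a = 4878.87 − 0.63(6549) = 4878.87 − 4125.87 = 753
C = 753 + 0.63(2554) = 753 + 1609.02 = 2362.02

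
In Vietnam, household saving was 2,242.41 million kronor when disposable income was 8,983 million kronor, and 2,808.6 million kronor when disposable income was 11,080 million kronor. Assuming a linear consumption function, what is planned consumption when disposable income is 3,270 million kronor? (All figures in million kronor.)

C = 2570.1

MPS = ΔS/ΔY = (2808.6 − 2242.41)/(11080 − 8983) = 566.19/2097 = 0.27
MPC = 1 − MPS = 0.73
Autonomous saving = 2242.41 − 0.27(8983) = -183, so a = 183
C = 183 + 0.73(3270) = 183 + 2387.1 = 2570.1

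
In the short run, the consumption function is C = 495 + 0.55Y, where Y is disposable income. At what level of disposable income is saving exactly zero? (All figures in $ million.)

Y = 1100

At break-even, C = Y: 495 + 0.55Y = Y
0.45Y = 495, so Y = 495/0.45 = 1100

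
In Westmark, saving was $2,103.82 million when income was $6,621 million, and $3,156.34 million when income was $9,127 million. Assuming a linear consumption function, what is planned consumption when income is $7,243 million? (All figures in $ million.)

MPS = ΔS/ΔY = (3156.34 − 2103.82)/(9127 − 6621) = 1052.52/2506 = 0.42
MPC = 1 − MPS = 0.58
Autonomous saving = 2103.82 − 0.42(6621) = -677, so a = 677
C = 677 + 0.58(7243) = 677 + 4200.94 = 4877.94

C = 4877.94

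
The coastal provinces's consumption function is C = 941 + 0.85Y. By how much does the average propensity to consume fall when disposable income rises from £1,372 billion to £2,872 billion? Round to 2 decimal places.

ΔAPC = 0.36

At Y = 1372: C = 941 + 0.85(1372) = 2107.2, APC = 2107.2/1372 = 1.536
At Y = 2872: C = 3382.2, APC = 3382.2/2872 = 1.178
Fall in APC = 1.536 − 1.178 = 0.358 ≈ 0.36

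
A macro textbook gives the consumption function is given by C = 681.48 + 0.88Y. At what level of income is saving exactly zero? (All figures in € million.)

Y = 5679

At break-even, C = Y: 681.48 + 0.88Y = Y
0.12Y = 681.48, so Y = 681.48/0.12 = 5679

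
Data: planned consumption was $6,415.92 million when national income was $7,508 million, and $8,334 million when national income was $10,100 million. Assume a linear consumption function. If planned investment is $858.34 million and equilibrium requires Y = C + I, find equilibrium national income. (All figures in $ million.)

MPC = (8334 − 6415.92)/(10100 − 7508) = 1918.08/2592 = 0.74
a = 6415.92 − 0.74(7508) = 860
Equilibrium: Y = 860 + 0.74Y + 858.34
0.26Y = 1718.34, so Y = 1718.34/0.26 = 6609

Y = 6609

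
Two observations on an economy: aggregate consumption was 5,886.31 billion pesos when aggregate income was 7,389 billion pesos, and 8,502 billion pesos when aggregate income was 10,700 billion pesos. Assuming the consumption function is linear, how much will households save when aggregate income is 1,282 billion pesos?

S = 220.22

MPC = (8502 − 5886.31)/(10700 − 7389) = 2615.69/3311 = 0.79
a = 5886.31 − 0.79(7389) = 5886.31 − 5837.31 = 49
C = 49 + 0.79(1282) = 1061.78
S = 1282 − 1061.78 = 220.22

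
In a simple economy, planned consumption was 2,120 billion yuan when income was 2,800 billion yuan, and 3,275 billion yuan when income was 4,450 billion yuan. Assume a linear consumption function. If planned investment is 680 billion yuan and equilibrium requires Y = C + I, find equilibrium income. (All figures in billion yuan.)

MPC = (3275 − 2120)/(4450 − 2800) = 1155/1650 = 0.7
a = 2120 − 0.7(2800) = 160
Equilibrium: Y = 160 + 0.7Y + 680
0.3Y = 840, so Y = 840/0.3 = 2800

Y = 2800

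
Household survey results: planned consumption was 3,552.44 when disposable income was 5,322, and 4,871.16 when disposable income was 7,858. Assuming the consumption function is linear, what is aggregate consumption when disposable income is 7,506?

C = 4688.12

MPC = (4871.16 − 3552.44)/(7858 − 5322) = 1318.72/2536 = 0.52
a = 3552.44 − 0.52(5322) = 3552.44 − 2767.44 = 785
C = 785 + 0.52(7506) = 785 + 3903.12 = 4688.12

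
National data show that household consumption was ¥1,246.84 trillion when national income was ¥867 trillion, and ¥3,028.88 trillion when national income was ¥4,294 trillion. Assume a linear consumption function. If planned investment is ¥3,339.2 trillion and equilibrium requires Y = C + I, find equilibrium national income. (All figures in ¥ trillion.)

Y = 8615

MPC = (3028.88 − 1246.84)/(4294 − 867) = 1782.04/3427 = 0.52
a = 1246.84 − 0.52(867) = 796
Equilibrium: Y = 796 + 0.52Y + 3339.2
0.48Y = 4135.2, so Y = 4135.2/0.48 = 8615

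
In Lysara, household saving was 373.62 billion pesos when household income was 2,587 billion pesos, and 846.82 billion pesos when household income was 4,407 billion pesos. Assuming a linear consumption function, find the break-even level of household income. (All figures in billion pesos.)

MPS = ΔS/ΔY = (846.82 − 373.62)/(4407 − 2587) = 473.2/1820 = 0.26
MPC = 1 − MPS = 0.74
From S(2587) = 373.62: −a + 0.26(2587) = 373.62, so a = 672.62 − 373.62 = 299
Break-even (S = 0): Y = a/MPS = 299/0.26 = 1150

Y = 1150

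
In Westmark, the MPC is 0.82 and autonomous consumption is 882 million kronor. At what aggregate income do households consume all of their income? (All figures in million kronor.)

At break-even, C = Y: 882 + 0.82Y = Y
0.18Y = 882, so Y = 882/0.18 = 4900

Y = 4900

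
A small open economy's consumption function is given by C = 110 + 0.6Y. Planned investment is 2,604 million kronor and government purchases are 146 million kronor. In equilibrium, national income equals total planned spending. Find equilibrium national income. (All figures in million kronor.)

Y = C + I + G = 110 + 0.6Y + 2604 + 146
Y − 0.6Y = 2860
0.4Y = 2860, so Y = 2860/0.4 = 7150

Y = 7150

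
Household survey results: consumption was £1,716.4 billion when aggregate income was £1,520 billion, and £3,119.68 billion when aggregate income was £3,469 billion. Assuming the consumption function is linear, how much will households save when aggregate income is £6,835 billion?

MPC = (3119.68 − 1716.4)/(3469 − 1520) = 1403.28/1949 = 0.72
a = 1716.4 − 0.72(1520) = 1716.4 − 1094.4 = 622
C = 622 + 0.72(6835) = 5543.2
S = 6835 − 5543.2 = 1291.8

S = 1291.8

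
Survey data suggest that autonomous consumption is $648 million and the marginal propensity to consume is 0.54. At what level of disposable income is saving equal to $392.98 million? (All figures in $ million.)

Y = 2263

S = Y − C = -648 + 0.46Y
-648 + 0.46Y = 392.98, so 0.46Y = 1040.98 and Y = 2263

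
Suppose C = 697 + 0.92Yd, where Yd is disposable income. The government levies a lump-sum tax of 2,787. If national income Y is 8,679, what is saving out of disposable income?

S = -225.64

Yd = Y − T = 8679 − 2787 = 5892
C = 697 + 0.92(5892) = 697 + 5420.64 = 6117.64
S = Yd − C = 5892 − 6117.64 = -225.64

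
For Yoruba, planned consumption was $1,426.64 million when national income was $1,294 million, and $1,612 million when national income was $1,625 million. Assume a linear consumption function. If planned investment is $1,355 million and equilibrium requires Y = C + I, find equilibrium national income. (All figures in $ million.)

MPC = (1612 − 1426.64)/(1625 − 1294) = 185.36/331 = 0.56
a = 1426.64 − 0.56(1294) = 702
Equilibrium: Y = 702 + 0.56Y + 1355
0.44Y = 2057, so Y = 2057/0.44 = 4675

Y = 4675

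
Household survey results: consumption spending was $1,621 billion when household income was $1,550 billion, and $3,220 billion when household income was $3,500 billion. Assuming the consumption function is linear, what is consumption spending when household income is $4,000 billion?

C = 3630

MPC = (3220 − 1621)/(3500 − 1550) = 1599/1950 = 0.82
a = 1621 − 0.82(1550) = 1621 − 1271 = 350
C = 350 + 0.82(4000) = 350 + 3280 = 3630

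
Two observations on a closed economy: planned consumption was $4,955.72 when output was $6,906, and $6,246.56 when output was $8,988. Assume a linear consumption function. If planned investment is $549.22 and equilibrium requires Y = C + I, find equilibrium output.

Y = 3219

MPC = (6246.56 − 4955.72)/(8988 − 6906) = 1290.84/2082 = 0.62
a = 4955.72 − 0.62(6906) = 674
Equilibrium: Y = 674 + 0.62Y + 549.22
0.38Y = 1223.22, so Y = 1223.22/0.38 = 3219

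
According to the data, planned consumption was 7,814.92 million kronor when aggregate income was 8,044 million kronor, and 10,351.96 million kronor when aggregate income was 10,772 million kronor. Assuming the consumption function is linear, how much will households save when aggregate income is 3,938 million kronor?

MPC = (10351.96 − 7814.92)/(10772 − 8044) = 2537.04/2728 = 0.93
a = 7814.92 − 0.93(8044) = 7814.92 − 7480.92 = 334
C = 334 + 0.93(3938) = 3996.34
S = 3938 − 3996.34 = -58.34

S = -58.34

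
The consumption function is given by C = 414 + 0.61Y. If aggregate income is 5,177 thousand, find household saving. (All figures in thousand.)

C = 414 + 0.61(5177) = 414 + 3157.97 = 3571.97
S = Y − C = 5177 − 3571.97 = 1605.03

S = 1605.03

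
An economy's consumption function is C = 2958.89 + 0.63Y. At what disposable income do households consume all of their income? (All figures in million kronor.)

At break-even, C = Y: 2958.89 + 0.63Y = Y
0.37Y = 2958.89, so Y = 2958.89/0.37 = 7997

Y = 7997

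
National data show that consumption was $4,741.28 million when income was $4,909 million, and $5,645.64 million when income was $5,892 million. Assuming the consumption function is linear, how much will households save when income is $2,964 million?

MPC = (5645.64 − 4741.28)/(5892 − 4909) = 904.36/983 = 0.92
a = 4741.28 − 0.92(4909) = 4741.28 − 4516.28 = 225
C = 225 + 0.92(2964) = 2951.88
S = 2964 − 2951.88 = 12.12

S = 12.12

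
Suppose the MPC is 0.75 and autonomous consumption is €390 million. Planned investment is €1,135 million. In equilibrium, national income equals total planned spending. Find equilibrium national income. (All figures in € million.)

Y = C + I = 390 + 0.75Y + 1135
Y − 0.75Y = 1525
0.25Y = 1525, so Y = 1525/0.25 = 6100

Y = 6100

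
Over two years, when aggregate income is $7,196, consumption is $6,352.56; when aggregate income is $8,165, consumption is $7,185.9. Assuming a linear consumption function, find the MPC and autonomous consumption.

MPC = ΔC/ΔY = (7185.9 − 6352.56)/(8165 − 7196) = 833.34/969 = 0.86
a = C − MPC·Y = 6352.56 − 0.86(7196) = 6352.56 − 6188.56 = 164

MPC = 0.86; a = 164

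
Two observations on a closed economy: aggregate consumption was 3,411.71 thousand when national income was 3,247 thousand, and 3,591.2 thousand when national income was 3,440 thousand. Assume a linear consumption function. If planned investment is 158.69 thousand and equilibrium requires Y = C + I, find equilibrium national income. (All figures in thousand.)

MPC = (3591.2 − 3411.71)/(3440 − 3247) = 179.49/193 = 0.93
a = 3411.71 − 0.93(3247) = 392
Equilibrium: Y = 392 + 0.93Y + 158.69
0.07Y = 550.69, so Y = 550.69/0.07 = 7867

Y = 7867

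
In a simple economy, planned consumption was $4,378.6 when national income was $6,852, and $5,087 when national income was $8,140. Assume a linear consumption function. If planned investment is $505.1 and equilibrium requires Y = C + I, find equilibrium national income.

Y = 2478

MPC = (5087 − 4378.6)/(8140 − 6852) = 708.4/1288 = 0.55
a = 4378.6 − 0.55(6852) = 610
Equilibrium: Y = 610 + 0.55Y + 505.1
0.45Y = 1115.1, so Y = 1115.1/0.45 = 2478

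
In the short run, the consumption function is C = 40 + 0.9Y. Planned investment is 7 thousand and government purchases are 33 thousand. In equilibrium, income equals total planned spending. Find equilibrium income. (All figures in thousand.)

Y = 800

Y = C + I + G = 40 + 0.9Y + 7 + 33
Y − 0.9Y = 80
0.1Y = 80, so Y = 80/0.1 = 800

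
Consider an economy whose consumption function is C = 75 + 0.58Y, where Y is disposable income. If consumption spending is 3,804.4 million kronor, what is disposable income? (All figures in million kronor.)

Y = 6430

75 + 0.58Y = 3804.4
0.58Y = 3729.4, so Y = 3729.4/0.58 = 6430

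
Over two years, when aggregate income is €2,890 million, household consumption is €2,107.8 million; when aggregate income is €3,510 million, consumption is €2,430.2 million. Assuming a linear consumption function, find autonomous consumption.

a = 605

MPC = ΔC/ΔY = (2430.2 − 2107.8)/(3510 − 2890) = 322.4/620 = 0.52
a = C − MPC·Y = 2107.8 − 0.52(2890) = 2107.8 − 1502.8 = 605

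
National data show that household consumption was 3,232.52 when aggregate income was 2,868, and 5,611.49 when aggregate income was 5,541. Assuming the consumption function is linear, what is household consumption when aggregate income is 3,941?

MPC = (5611.49 − 3232.52)/(5541 − 2868) = 2378.97/2673 = 0.89
a = 3232.52 − 0.89(2868) = 3232.52 − 2552.52 = 680
C = 680 + 0.89(3941) = 680 + 3507.49 = 4187.49

C = 4187.49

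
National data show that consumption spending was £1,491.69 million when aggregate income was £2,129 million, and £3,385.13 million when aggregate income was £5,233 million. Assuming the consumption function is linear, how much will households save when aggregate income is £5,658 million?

S = 2013.62

MPC = (3385.13 − 1491.69)/(5233 − 2129) = 1893.44/3104 = 0.61
a = 1491.69 − 0.61(2129) = 1491.69 − 1298.69 = 193
C = 193 + 0.61(5658) = 3644.38
S = 5658 − 3644.38 = 2013.62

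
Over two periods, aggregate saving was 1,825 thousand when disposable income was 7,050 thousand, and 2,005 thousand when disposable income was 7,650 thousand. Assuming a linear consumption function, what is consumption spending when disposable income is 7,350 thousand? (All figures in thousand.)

MPS = ΔS/ΔY = (2005 − 1825)/(7650 − 7050) = 180/600 = 0.3
MPC = 1 − MPS = 0.7
Autonomous saving = 1825 − 0.3(7050) = -290, so a = 290
C = 290 + 0.7(7350) = 290 + 5145 = 5435

C = 5435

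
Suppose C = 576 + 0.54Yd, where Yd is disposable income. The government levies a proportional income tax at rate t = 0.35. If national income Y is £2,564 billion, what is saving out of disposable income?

Yd = (1 − 0.35)(2564) = 0.65(2564) = 1666.6
C = 576 + 0.54(1666.6) = 576 + 899.964 = 1475.964
S = Yd − C = 1666.6 − 1475.964 = 190.636

S = 190.636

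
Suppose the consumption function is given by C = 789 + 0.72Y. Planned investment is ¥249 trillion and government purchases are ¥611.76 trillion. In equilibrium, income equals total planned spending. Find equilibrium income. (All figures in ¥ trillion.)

Y = C + I + G = 789 + 0.72Y + 249 + 611.76
Y − 0.72Y = 1649.76
0.28Y = 1649.76, so Y = 1649.76/0.28 = 5892

Y = 5892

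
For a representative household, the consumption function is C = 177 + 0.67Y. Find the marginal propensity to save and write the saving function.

MPS = 0.33; S = -177 + 0.33Y

MPS = 1 − MPC = 1 − 0.67 = 0.33
S = Y − C = -177 + 0.33Y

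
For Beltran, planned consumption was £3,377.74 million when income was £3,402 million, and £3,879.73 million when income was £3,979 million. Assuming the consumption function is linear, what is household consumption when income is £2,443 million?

C = 2543.41

MPC = (3879.73 − 3377.74)/(3979 − 3402) = 501.99/577 = 0.87
a = 3377.74 − 0.87(3402) = 3377.74 − 2959.74 = 418
C = 418 + 0.87(2443) = 418 + 2125.41 = 2543.41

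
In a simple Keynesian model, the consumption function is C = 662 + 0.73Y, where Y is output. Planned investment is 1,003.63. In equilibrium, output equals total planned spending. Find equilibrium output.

Y = 6169

Y = C + I = 662 + 0.73Y + 1003.63
Y − 0.73Y = 1665.63
0.27Y = 1665.63, so Y = 1665.63/0.27 = 6169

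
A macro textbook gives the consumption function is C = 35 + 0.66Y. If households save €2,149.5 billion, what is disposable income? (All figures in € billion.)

S = Y − C = -35 + 0.34Y
-35 + 0.34Y = 2149.5, so 0.34Y = 2184.5 and Y = 6425

Y = 6425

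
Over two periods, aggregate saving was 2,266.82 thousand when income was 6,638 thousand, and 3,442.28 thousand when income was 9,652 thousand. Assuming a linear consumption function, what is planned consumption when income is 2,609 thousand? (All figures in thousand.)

MPS = ΔS/ΔY = (3442.28 − 2266.82)/(9652 − 6638) = 1175.46/3014 = 0.39
MPC = 1 − MPS = 0.61
Autonomous saving = 2266.82 − 0.39(6638) = -322, so a = 322
C = 322 + 0.61(2609) = 322 + 1591.49 = 1913.49

C = 1913.49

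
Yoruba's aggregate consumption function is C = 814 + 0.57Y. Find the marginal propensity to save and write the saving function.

MPS = 1 − MPC = 1 − 0.57 = 0.43
S = Y − C = -814 + 0.43Y

MPS = 0.43; S = -814 + 0.43Y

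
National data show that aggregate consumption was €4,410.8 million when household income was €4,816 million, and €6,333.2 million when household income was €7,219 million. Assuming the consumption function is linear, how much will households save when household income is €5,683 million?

S = 578.6

MPC = (6333.2 − 4410.8)/(7219 − 4816) = 1922.4/2403 = 0.8
a = 4410.8 − 0.8(4816) = 4410.8 − 3852.8 = 558
C = 558 + 0.8(5683) = 5104.4
S = 5683 − 5104.4 = 578.6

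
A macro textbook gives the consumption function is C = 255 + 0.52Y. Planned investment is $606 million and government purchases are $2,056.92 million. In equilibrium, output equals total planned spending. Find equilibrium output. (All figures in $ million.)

Y = C + I + G = 255 + 0.52Y + 606 + 2056.92
Y − 0.52Y = 2917.92
0.48Y = 2917.92, so Y = 2917.92/0.48 = 6079

Y = 6079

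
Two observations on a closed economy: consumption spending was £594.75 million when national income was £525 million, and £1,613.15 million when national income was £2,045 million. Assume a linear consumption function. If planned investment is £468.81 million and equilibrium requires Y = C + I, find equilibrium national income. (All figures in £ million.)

Y = 2157

MPC = (1613.15 − 594.75)/(2045 − 525) = 1018.4/1520 = 0.67
a = 594.75 − 0.67(525) = 243
Equilibrium: Y = 243 + 0.67Y + 468.81
0.33Y = 711.81, so Y = 711.81/0.33 = 2157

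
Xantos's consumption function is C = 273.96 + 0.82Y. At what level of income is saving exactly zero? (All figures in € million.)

Y = 1522

At break-even, C = Y: 273.96 + 0.82Y = Y
0.18Y = 273.96, so Y = 273.96/0.18 = 1522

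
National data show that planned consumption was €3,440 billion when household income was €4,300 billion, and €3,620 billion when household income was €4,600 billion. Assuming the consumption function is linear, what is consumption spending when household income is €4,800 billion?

C = 3740

MPC = (3620 − 3440)/(4600 − 4300) = 180/300 = 0.6
a = 3440 − 0.6(4300) = 3440 − 2580 = 860
C = 860 + 0.6(4800) = 860 + 2880 = 3740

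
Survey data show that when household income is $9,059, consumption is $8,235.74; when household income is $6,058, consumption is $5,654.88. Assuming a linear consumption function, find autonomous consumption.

a = 445

MPC = ΔC/ΔY = (8235.74 − 5654.88)/(9059 − 6058) = 2580.86/3001 = 0.86
a = C − MPC·Y = 5654.88 − 0.86(6058) = 5654.88 − 5209.88 = 445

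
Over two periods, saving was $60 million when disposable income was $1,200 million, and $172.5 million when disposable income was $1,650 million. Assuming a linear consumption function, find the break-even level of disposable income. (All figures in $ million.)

MPS = ΔS/ΔY = (172.5 − 60)/(1650 − 1200) = 112.5/450 = 0.25
MPC = 1 − MPS = 0.75
From S(1200) = 60: −a + 0.25(1200) = 60, so a = 300 − 60 = 240
Break-even (S = 0): Y = a/MPS = 240/0.25 = 960

Y = 960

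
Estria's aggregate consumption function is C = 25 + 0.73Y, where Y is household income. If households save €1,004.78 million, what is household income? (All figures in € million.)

S = Y − C = -25 + 0.27Y
-25 + 0.27Y = 1004.78, so 0.27Y = 1029.78 and Y = 3814

Y = 3814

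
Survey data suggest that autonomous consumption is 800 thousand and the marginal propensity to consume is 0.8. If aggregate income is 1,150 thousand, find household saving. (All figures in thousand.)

S = -570

C = 800 + 0.8(1150) = 800 + 920 = 1720
S = Y − C = 1150 − 1720 = -570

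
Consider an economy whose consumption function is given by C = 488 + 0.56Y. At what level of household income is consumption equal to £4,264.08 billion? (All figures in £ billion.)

Y = 6743

488 + 0.56Y = 4264.08
0.56Y = 3776.08, so Y = 3776.08/0.56 = 6743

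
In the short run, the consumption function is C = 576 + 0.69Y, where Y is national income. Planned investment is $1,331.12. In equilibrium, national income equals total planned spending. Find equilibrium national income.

Y = 6152

Y = C + I = 576 + 0.69Y + 1331.12
Y − 0.69Y = 1907.12
0.31Y = 1907.12, so Y = 1907.12/0.31 = 6152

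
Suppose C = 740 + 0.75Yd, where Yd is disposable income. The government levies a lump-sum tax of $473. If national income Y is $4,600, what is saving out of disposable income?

Yd = Y − T = 4600 − 473 = 4127
C = 740 + 0.75(4127) = 740 + 3095.25 = 3835.25
S = Yd − C = 4127 − 3835.25 = 291.75

S = 291.75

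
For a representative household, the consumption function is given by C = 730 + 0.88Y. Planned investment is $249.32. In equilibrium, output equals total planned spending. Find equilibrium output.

Y = 8161

Y = C + I = 730 + 0.88Y + 249.32
Y − 0.88Y = 979.32
0.12Y = 979.32, so Y = 979.32/0.12 = 8161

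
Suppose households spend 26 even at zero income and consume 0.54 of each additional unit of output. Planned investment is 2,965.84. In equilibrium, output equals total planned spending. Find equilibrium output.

Y = 6504

Y = C + I = 26 + 0.54Y + 2965.84
Y − 0.54Y = 2991.84
0.46Y = 2991.84, so Y = 2991.84/0.46 = 6504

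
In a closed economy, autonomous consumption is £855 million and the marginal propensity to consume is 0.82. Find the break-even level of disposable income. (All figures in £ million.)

Y = 4750

At break-even, C = Y: 855 + 0.82Y = Y
0.18Y = 855, so Y = 855/0.18 = 4750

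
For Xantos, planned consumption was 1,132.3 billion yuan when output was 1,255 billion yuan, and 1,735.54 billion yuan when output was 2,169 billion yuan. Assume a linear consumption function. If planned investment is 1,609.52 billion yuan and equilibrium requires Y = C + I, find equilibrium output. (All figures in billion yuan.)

Y = 5628

MPC = (1735.54 − 1132.3)/(2169 − 1255) = 603.24/914 = 0.66
a = 1132.3 − 0.66(1255) = 304
Equilibrium: Y = 304 + 0.66Y + 1609.52
0.34Y = 1913.52, so Y = 1913.52/0.34 = 5628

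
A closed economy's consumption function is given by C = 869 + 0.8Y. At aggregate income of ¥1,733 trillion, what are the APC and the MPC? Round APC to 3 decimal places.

APC = 1.301; MPC = 0.8

MPC = 0.8 (the slope of the consumption function)
C = 869 + 0.8(1733) = 2255.4, so APC = 2255.4/1733 = 1.301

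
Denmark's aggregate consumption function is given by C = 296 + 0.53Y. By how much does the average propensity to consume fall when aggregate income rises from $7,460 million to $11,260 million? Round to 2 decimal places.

ΔAPC = 0.01

At Y = 7460: C = 296 + 0.53(7460) = 4249.8, APC = 4249.8/7460 = 0.570
At Y = 11260: C = 6263.8, APC = 6263.8/11260 = 0.556
Fall in APC = 0.570 − 0.556 = 0.014 ≈ 0.01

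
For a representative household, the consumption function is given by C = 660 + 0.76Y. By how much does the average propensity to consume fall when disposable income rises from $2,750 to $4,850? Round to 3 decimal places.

At Y = 2750: C = 660 + 0.76(2750) = 2750, APC = 2750/2750 = 1.0000
At Y = 4850: C = 4346, APC = 4346/4850 = 0.8961
Fall in APC = 1.0000 − 0.8961 = 0.1039 ≈ 0.104

ΔAPC = 0.104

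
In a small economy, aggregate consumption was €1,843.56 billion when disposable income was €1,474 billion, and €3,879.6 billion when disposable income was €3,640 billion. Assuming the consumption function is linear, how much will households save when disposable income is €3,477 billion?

MPC = (3879.6 − 1843.56)/(3640 − 1474) = 2036.04/2166 = 0.94
a = 1843.56 − 0.94(1474) = 1843.56 − 1385.56 = 458
C = 458 + 0.94(3477) = 3726.38
S = 3477 − 3726.38 = -249.38

S = -249.38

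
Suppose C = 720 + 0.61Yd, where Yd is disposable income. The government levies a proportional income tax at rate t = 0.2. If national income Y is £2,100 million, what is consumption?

C = 1744.8

Yd = (1 − 0.2)(2100) = 0.8(2100) = 1680
C = 720 + 0.61(1680) = 720 + 1024.8 = 1744.8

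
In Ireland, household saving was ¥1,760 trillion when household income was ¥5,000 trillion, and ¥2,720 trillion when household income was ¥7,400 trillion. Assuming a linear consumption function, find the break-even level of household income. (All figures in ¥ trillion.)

MPS = ΔS/ΔY = (2720 − 1760)/(7400 − 5000) = 960/2400 = 0.4
MPC = 1 − MPS = 0.6
From S(5000) = 1760: −a + 0.4(5000) = 1760, so a = 2000 − 1760 = 240
Break-even (S = 0): Y = a/MPS = 240/0.4 = 600

Y = 600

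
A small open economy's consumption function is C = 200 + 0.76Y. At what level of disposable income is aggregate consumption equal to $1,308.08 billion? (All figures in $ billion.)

Y = 1458

200 + 0.76Y = 1308.08
0.76Y = 1108.08, so Y = 1108.08/0.76 = 1458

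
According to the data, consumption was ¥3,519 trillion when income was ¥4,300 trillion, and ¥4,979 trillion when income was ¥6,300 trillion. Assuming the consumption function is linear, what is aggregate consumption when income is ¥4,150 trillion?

C = 3409.5

MPC = (4979 − 3519)/(6300 − 4300) = 1460/2000 = 0.73
a = 3519 − 0.73(4300) = 3519 − 3139 = 380
C = 380 + 0.73(4150) = 380 + 3029.5 = 3409.5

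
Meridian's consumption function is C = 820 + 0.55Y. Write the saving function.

S = -820 + 0.45Y

S = Y − C = Y − (820 + 0.55Y) = -820 + (1 − 0.55)Y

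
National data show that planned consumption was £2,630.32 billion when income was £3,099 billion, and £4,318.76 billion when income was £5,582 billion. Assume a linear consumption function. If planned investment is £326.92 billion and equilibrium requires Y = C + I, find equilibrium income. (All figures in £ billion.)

MPC = (4318.76 − 2630.32)/(5582 − 3099) = 1688.44/2483 = 0.68
a = 2630.32 − 0.68(3099) = 523
Equilibrium: Y = 523 + 0.68Y + 326.92
0.32Y = 849.92, so Y = 849.92/0.32 = 2656

Y = 2656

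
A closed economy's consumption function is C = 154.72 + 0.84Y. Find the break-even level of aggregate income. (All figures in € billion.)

Y = 967

At break-even, C = Y: 154.72 + 0.84Y = Y
0.16Y = 154.72, so Y = 154.72/0.16 = 967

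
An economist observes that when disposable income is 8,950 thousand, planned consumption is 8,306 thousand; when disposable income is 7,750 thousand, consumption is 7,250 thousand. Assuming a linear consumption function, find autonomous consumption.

MPC = ΔC/ΔY = (8306 − 7250)/(8950 − 7750) = 1056/1200 = 0.88
a = C − MPC·Y = 7250 − 0.88(7750) = 7250 − 6820 = 430

a = 430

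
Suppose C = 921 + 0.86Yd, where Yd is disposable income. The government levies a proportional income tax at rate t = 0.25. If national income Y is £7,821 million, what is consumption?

C = 5965.545

Yd = (1 − 0.25)(7821) = 0.75(7821) = 5865.75
C = 921 + 0.86(5865.75) = 921 + 5044.545 = 5965.545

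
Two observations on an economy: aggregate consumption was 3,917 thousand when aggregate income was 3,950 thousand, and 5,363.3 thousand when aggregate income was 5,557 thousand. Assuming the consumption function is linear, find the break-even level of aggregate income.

Y = 3620

MPC = (5363.3 − 3917)/(5557 − 3950) = 1446.3/1607 = 0.9
a = 3917 − 0.9(3950) = 3917 − 3555 = 362
Break-even: Y = a/(1−MPC) = 362/0.1 = 3620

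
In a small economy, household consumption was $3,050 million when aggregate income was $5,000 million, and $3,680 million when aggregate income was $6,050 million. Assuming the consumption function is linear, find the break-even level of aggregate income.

MPC = (3680 − 3050)/(6050 − 5000) = 630/1050 = 0.6
a = 3050 − 0.6(5000) = 3050 − 3000 = 50
Break-even: Y = a/(1−MPC) = 50/0.4 = 125

Y = 125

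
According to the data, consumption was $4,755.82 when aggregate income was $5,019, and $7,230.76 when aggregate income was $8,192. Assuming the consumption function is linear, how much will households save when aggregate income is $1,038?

MPC = (7230.76 − 4755.82)/(8192 − 5019) = 2474.94/3173 = 0.78
a = 4755.82 − 0.78(5019) = 4755.82 − 3914.82 = 841
C = 841 + 0.78(1038) = 1650.64
S = 1038 − 1650.64 = -612.64

S = -612.64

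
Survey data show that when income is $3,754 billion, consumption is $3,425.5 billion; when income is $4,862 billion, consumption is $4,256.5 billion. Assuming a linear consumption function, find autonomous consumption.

a = 610

MPC = ΔC/ΔY = (4256.5 − 3425.5)/(4862 − 3754) = 831/1108 = 0.75
a = C − MPC·Y = 3425.5 − 0.75(3754) = 3425.5 − 2815.5 = 610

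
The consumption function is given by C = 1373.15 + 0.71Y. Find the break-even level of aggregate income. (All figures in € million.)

At break-even, C = Y: 1373.15 + 0.71Y = Y
0.29Y = 1373.15, so Y = 1373.15/0.29 = 4735

Y = 4735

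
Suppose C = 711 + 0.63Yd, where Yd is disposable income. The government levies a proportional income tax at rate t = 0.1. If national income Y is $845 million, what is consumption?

C = 1190.115

Yd = (1 − 0.1)(845) = 0.9(845) = 760.5
C = 711 + 0.63(760.5) = 711 + 479.115 = 1190.115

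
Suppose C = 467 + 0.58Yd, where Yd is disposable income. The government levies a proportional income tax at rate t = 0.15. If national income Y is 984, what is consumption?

Yd = (1 − 0.15)(984) = 0.85(984) = 836.4
C = 467 + 0.58(836.4) = 467 + 485.112 = 952.112

C = 952.112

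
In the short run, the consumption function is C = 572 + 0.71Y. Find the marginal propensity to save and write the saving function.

MPS = 1 − MPC = 1 − 0.71 = 0.29
S = Y − C = -572 + 0.29Y

MPS = 0.29; S = -572 + 0.29Y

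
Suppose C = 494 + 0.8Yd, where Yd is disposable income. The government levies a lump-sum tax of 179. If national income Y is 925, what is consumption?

Yd = Y − T = 925 − 179 = 746
C = 494 + 0.8(746) = 494 + 596.8 = 1090.8

C = 1090.8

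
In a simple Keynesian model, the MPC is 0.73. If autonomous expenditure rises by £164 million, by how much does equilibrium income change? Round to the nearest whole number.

ΔY ≈ 607

The multiplier is 1/(1 − MPC) = 1/0.27.
ΔY = 164/0.27 = 607.41 ≈ 607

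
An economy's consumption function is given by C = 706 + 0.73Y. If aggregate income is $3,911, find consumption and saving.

C = 706 + 0.73(3911) = 706 + 2855.03 = 3561.03
S = Y − C = 3911 − 3561.03 = 349.97

C = 3561.03; S = 349.97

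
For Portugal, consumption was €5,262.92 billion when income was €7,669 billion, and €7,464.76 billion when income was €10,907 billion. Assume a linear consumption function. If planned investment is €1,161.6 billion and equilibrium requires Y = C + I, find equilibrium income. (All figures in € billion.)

MPC = (7464.76 − 5262.92)/(10907 − 7669) = 2201.84/3238 = 0.68
a = 5262.92 − 0.68(7669) = 48
Equilibrium: Y = 48 + 0.68Y + 1161.6
0.32Y = 1209.6, so Y = 1209.6/0.32 = 3780

Y = 3780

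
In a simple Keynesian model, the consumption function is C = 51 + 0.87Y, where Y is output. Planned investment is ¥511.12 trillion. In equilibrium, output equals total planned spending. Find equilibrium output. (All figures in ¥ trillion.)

Y = C + I = 51 + 0.87Y + 511.12
Y − 0.87Y = 562.12
0.13Y = 562.12, so Y = 562.12/0.13 = 4324

Y = 4324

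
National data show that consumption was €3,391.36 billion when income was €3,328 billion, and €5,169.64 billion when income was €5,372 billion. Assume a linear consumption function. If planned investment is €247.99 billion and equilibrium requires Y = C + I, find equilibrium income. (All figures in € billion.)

Y = 5723

MPC = (5169.64 − 3391.36)/(5372 − 3328) = 1778.28/2044 = 0.87
a = 3391.36 − 0.87(3328) = 496
Equilibrium: Y = 496 + 0.87Y + 247.99
0.13Y = 743.99, so Y = 743.99/0.13 = 5723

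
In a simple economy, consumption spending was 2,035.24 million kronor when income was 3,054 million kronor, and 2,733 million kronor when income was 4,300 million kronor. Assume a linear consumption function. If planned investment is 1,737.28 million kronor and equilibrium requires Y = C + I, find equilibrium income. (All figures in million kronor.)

MPC = (2733 − 2035.24)/(4300 − 3054) = 697.76/1246 = 0.56
a = 2035.24 − 0.56(3054) = 325
Equilibrium: Y = 325 + 0.56Y + 1737.28
0.44Y = 2062.28, so Y = 2062.28/0.44 = 4687

Y = 4687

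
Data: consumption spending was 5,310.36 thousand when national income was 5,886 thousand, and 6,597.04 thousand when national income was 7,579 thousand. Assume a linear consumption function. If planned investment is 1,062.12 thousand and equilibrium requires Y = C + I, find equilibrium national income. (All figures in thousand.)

MPC = (6597.04 − 5310.36)/(7579 − 5886) = 1286.68/1693 = 0.76
a = 5310.36 − 0.76(5886) = 837
Equilibrium: Y = 837 + 0.76Y + 1062.12
0.24Y = 1899.12, so Y = 1899.12/0.24 = 7913

Y = 7913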